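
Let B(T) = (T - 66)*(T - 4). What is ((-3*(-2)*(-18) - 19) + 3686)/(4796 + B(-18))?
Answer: 3559/6644 ≈ 0.53567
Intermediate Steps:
B(T) = (-66 + T)*(-4 + T)
((-3*(-2)*(-18) - 19) + 3686)/(4796 + B(-18)) = ((-3*(-2)*(-18) - 19) + 3686)/(4796 + (264 + (-18)² - 70*(-18))) = ((6*(-18) - 19) + 3686)/(4796 + (264 + 324 + 1260)) = ((-108 - 19) + 3686)/(4796 + 1848) = (-127 + 3686)/6644 = 3559*(1/6644) = 3559/6644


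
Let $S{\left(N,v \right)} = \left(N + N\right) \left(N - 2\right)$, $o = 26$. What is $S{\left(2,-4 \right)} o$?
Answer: $0$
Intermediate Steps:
$S{\left(N,v \right)} = 2 N \left(-2 + N\right)$
$S{\left(2,-4 \right)} o = 2 \cdot 2 \left(-2 + 2\right) 26 = 2 \cdot 2 \cdot 0 \cdot 26 = 0 \cdot 26 = 0$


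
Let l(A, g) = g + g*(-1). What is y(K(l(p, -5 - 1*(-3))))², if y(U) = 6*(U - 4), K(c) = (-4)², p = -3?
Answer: 5184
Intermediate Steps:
l(A, g) = 0 (l(A, g) = g - g = 0)
K(c) = 16
y(U) = -24 + 6*U (y(U) = 6*(-4 + U) = -24 + 6*U)
y(K(l(p, -5 - 1*(-3))))² = (-24 + 6*16)² = (-24 + 96)² = 72² = 5184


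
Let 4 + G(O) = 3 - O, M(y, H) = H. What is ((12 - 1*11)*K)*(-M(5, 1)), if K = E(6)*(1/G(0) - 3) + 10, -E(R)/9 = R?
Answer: -226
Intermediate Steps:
G(O) = -1 - O (G(O) = -4 + (3 - O) = -1 - O)
E(R) = -9*R
K = 226 (K = (-9*6)*(1/(-1 - 1*0) - 3) + 10 = -54*(1/(-1 + 0) - 3) + 10 = -54*(1/(-1) - 3) + 10 = -54*(-1 - 3) + 10 = -54*(-4) + 10 = 216 + 10 = 226)
((12 - 1*11)*K)*(-M(5, 1)) = ((12 - 1*11)*226)*(-1*1) = ((12 - 11)*226)*(-1) = (1*226)*(-1) = 226*(-1) = -226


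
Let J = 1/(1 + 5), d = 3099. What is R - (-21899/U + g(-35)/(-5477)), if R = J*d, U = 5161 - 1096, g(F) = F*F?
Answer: 23248558061/44528010 ≈ 522.11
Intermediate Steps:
g(F) = F²
U = 4065
J = ⅙ (J = 1/6 = ⅙ ≈ 0.16667)
R = 1033/2 (R = (⅙)*3099 = 1033/2 ≈ 516.50)
R - (-21899/U + g(-35)/(-5477)) = 1033/2 - (-21899/4065 + (-35)²/(-5477)) = 1033/2 - (-21899*1/4065 + 1225*(-1/5477)) = 1033/2 - (-21899/4065 - 1225/5477) = 1033/2 - 1*(-124920448/22264005) = 1033/2 + 124920448/22264005 = 23248558061/44528010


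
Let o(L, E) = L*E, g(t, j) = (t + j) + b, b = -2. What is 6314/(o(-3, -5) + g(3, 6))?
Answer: 287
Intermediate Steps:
g(t, j) = -2 + j + t (g(t, j) = (t + j) - 2 = (j + t) - 2 = -2 + j + t)
o(L, E) = E*L
6314/(o(-3, -5) + g(3, 6)) = 6314/(-5*(-3) + (-2 + 6 + 3)) = 6314/(15 + 7) = 6314/22 = 6314*(1/22) = 287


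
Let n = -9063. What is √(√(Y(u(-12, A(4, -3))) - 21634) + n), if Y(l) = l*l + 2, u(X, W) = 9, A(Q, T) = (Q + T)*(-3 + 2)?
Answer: √(-9063 + I*√21551) ≈ 0.771 + 95.203*I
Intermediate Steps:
A(Q, T) = -Q - T (A(Q, T) = (Q + T)*(-1) = -Q - T)
Y(l) = 2 + l² (Y(l) = l² + 2 = 2 + l²)
√(√(Y(u(-12, A(4, -3))) - 21634) + n) = √(√((2 + 9²) - 21634) - 9063) = √(√((2 + 81) - 21634) - 9063) = √(√(83 - 21634) - 9063) = √(√(-21551) - 9063) = √(I*√21551 - 9063) = √(-9063 + I*√21551)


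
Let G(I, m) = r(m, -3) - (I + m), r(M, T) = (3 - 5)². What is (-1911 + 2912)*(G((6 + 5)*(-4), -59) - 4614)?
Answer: -4511507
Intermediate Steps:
r(M, T) = 4 (r(M, T) = (-2)² = 4)
G(I, m) = 4 - I - m (G(I, m) = 4 - (I + m) = 4 + (-I - m) = 4 - I - m)
(-1911 + 2912)*(G((6 + 5)*(-4), -59) - 4614) = (-1911 + 2912)*((4 - (6 + 5)*(-4) - 1*(-59)) - 4614) = 1001*((4 - 11*(-4) + 59) - 4614) = 1001*((4 - 1*(-44) + 59) - 4614) = 1001*((4 + 44 + 59) - 4614) = 1001*(107 - 4614) = 1001*(-4507) = -4511507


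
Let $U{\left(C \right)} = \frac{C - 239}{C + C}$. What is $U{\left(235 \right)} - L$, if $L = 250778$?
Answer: $- \frac{58932832}{235} \approx -2.5078 \cdot 10^{5}$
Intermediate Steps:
$U{\left(C \right)} = \frac{-239 + C}{2 C}$
$U{\left(235 \right)} - L = \frac{-239 + 235}{2 \cdot 235} - 250778 = \frac{1}{2} \cdot \frac{1}{235} \left(-4\right) - 250778 = - \frac{2}{235} - 250778 = - \frac{58932832}{235}$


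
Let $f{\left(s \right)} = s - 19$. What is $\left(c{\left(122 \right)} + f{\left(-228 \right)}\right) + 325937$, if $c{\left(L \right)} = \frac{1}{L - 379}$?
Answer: $\frac{83702329}{257} \approx 3.2569 \cdot 10^{5}$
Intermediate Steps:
$f{\left(s \right)} = -19 + s$
$c{\left(L \right)} = \frac{1}{-379 + L}$
$\left(c{\left(122 \right)} + f{\left(-228 \right)}\right) + 325937 = \left(\frac{1}{-379 + 122} - 247\right) + 325937 = \left(\frac{1}{-257} - 247\right) + 325937 = \left(- \frac{1}{257} - 247\right) + 325937 = - \frac{63480}{257} + 325937 = \frac{83702329}{257}$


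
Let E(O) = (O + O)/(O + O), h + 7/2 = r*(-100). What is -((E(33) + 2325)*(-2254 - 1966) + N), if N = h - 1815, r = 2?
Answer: 19635477/2 ≈ 9.8177e+6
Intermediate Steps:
h = -407/2 (h = -7/2 + 2*(-100) = -7/2 - 200 = -407/2 ≈ -203.50)
E(O) = 1 (E(O) = (2*O)/((2*O)) = (2*O)*(1/(2*O)) = 1)
N = -4037/2 (N = -407/2 - 1815 = -4037/2 ≈ -2018.5)
-((E(33) + 2325)*(-2254 - 1966) + N) = -((1 + 2325)*(-2254 - 1966) - 4037/2) = -(2326*(-4220) - 4037/2) = -(-9815720 - 4037/2) = -1*(-19635477/2) = 19635477/2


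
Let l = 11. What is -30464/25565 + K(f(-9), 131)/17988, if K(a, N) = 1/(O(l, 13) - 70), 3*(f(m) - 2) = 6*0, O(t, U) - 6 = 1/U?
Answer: -455377057337/382146335820 ≈ -1.1916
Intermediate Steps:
O(t, U) = 6 + 1/U
f(m) = 2 (f(m) = 2 + (6*0)/3 = 2 + (⅓)*0 = 2 + 0 = 2)
K(a, N) = -13/831 (K(a, N) = 1/((6 + 1/13) - 70) = 1/(79/13 - 70) = 1/(-831/13) = -13/831)
-30464/25565 + K(f(-9), 131)/17988 = -30464/25565 - 13/831/17988 = -30464*1/25565 - 13/831*1/17988 = -30464/25565 - 13/14948028 = -455377057337/382146335820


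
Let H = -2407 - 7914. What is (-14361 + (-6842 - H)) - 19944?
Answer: -30826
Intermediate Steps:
H = -10321
(-14361 + (-6842 - H)) - 19944 = (-14361 + (-6842 - 1*(-10321))) - 19944 = (-14361 + (-6842 + 10321)) - 19944 = (-14361 + 3479) - 19944 = -10882 - 19944 = -30826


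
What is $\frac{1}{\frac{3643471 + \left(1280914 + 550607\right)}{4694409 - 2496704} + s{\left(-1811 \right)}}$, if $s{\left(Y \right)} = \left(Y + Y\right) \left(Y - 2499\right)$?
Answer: $\frac{2197705}{34307982643092} \approx 6.4058 \cdot 10^{-8}$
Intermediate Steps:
$s{\left(Y \right)} = 2 Y \left(-2499 + Y\right)$
$\frac{1}{\frac{3643471 + \left(1280914 + 550607\right)}{4694409 - 2496704} + s{\left(-1811 \right)}} = \frac{1}{\frac{3643471 + \left(1280914 + 550607\right)}{4694409 - 2496704} + 2 \left(-1811\right) \left(-2499 - 1811\right)} = \frac{1}{\frac{3643471 + 1831521}{2197705} + 2 \left(-1811\right) \left(-4310\right)} = \frac{1}{5474992 \cdot \frac{1}{2197705} + 15610820} = \frac{1}{\frac{5474992}{2197705} + 15610820} = \frac{1}{\frac{34307982643092}{2197705}} = \frac{2197705}{34307982643092}$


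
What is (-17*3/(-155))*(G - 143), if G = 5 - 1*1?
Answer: -7089/155 ≈ -45.735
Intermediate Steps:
G = 4 (G = 5 - 1 = 4)
(-17*3/(-155))*(G - 143) = (-17*3/(-155))*(4 - 143) = -51*(-1/155)*(-139) = (51/155)*(-139) = -7089/155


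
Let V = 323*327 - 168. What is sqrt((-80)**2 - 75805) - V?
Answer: -105453 + I*sqrt(69405) ≈ -1.0545e+5 + 263.45*I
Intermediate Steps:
V = 105453 (V = 105621 - 168 = 105453)
sqrt((-80)**2 - 75805) - V = sqrt((-80)**2 - 75805) - 1*105453 = sqrt(6400 - 75805) - 105453 = sqrt(-69405) - 105453 = I*sqrt(69405) - 105453 = -105453 + I*sqrt(69405)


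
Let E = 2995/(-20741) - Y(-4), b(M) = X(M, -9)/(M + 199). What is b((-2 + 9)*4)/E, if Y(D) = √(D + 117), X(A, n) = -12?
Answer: -186357885/2758185980264 + 1290567243*√113/2758185980264 ≈ 0.0049063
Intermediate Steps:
Y(D) = √(117 + D)
b(M) = -12/(199 + M) (b(M) = -12/(M + 199) = -12/(199 + M))
E = -2995/20741 - √113 (E = 2995/(-20741) - √(117 - 4) = 2995*(-1/20741) - √113 = -2995/20741 - √113 ≈ -10.775)
b((-2 + 9)*4)/E = (-12/(199 + (-2 + 9)*4))/(-2995/20741 - √113) = (-12/(199 + 7*4))/(-2995/20741 - √113) = (-12/(199 + 28))/(-2995/20741 - √113) = (-12/227)/(-2995/20741 - √113) = (-12*1/227)/(-2995/20741 - √113) = -12/(227*(-2995/20741 - √113))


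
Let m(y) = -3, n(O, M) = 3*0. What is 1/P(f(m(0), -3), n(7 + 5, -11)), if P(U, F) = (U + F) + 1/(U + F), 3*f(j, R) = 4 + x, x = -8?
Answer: -12/25 ≈ -0.48000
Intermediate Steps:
n(O, M) = 0
f(j, R) = -4/3 (f(j, R) = (4 - 8)/3 = (⅓)*(-4) = -4/3)
P(U, F) = F + U + 1/(F + U) (P(U, F) = (F + U) + 1/(F + U) = F + U + 1/(F + U))
1/P(f(m(0), -3), n(7 + 5, -11)) = 1/((1 + 0² + (-4/3)² + 2*0*(-4/3))/(0 - 4/3)) = 1/((1 + 0 + 16/9 + 0)/(-4/3)) = 1/(-¾*25/9) = 1/(-25/12) = -12/25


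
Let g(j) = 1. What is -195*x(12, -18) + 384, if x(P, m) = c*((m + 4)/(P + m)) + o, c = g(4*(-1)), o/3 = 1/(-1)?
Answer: 514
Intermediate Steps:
o = -3 (o = 3*(1/(-1)) = 3*(1*(-1)) = 3*(-1) = -3)
c = 1
x(P, m) = -3 + (4 + m)/(P + m) (x(P, m) = 1*((m + 4)/(P + m)) - 3 = 1*((4 + m)/(P + m)) - 3 = (4 + m)/(P + m) - 3 = -3 + (4 + m)/(P + m))
-195*x(12, -18) + 384 = -195*(4 - 3*12 - 2*(-18))/(12 - 18) + 384 = -195*(4 - 36 + 36)/(-6) + 384 = -(-65)*4/2 + 384 = -195*(-⅔) + 384 = 130 + 384 = 514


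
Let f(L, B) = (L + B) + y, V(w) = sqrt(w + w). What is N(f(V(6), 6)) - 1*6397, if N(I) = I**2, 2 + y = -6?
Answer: -6381 - 8*sqrt(3) ≈ -6394.9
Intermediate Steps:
y = -8 (y = -2 - 6 = -8)
V(w) = sqrt(2)*sqrt(w) (V(w) = sqrt(2*w) = sqrt(2)*sqrt(w))
f(L, B) = -8 + B + L (f(L, B) = (L + B) - 8 = (B + L) - 8 = -8 + B + L)
N(f(V(6), 6)) - 1*6397 = (-8 + 6 + sqrt(2)*sqrt(6))**2 - 1*6397 = (-8 + 6 + 2*sqrt(3))**2 - 6397 = (-2 + 2*sqrt(3))**2 - 6397 = -6397 + (-2 + 2*sqrt(3))**2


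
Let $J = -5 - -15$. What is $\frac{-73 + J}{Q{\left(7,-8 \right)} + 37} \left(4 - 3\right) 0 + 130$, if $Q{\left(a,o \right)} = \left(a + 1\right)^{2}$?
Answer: $130$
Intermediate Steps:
$J = 10$ ($J = -5 + 15 = 10$)
$Q{\left(a,o \right)} = \left(1 + a\right)^{2}$
$\frac{-73 + J}{Q{\left(7,-8 \right)} + 37} \left(4 - 3\right) 0 + 130 = \frac{-73 + 10}{\left(1 + 7\right)^{2} + 37} \left(4 - 3\right) 0 + 130 = - \frac{63}{8^{2} + 37} \cdot 1 \cdot 0 + 130 = - \frac{63}{64 + 37} \cdot 0 + 130 = - \frac{63}{101} \cdot 0 + 130 = \left(-63\right) \frac{1}{101} \cdot 0 + 130 = \left(- \frac{63}{101}\right) 0 + 130 = 0 + 130 = 130$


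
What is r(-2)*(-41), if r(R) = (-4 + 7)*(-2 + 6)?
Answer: -492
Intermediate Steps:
r(R) = 12 (r(R) = 3*4 = 12)
r(-2)*(-41) = 12*(-41) = -492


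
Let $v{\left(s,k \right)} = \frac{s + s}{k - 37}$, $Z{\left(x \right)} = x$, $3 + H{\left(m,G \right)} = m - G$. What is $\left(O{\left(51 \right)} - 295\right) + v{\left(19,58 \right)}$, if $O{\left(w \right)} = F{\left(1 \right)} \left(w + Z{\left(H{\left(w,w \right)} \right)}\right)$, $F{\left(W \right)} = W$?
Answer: $- \frac{5149}{21} \approx -245.19$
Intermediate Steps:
$H{\left(m,G \right)} = -3 + m - G$ ($H{\left(m,G \right)} = -3 - \left(G - m\right) = -3 + m - G$)
$O{\left(w \right)} = -3 + w$ ($O{\left(w \right)} = 1 \left(w - 3\right) = 1 \left(-3 + w\right) = -3 + w$)
$v{\left(s,k \right)} = \frac{2 s}{-37 + k}$
$\left(O{\left(51 \right)} - 295\right) + v{\left(19,58 \right)} = \left(\left(-3 + 51\right) - 295\right) + 2 \cdot 19 \frac{1}{-37 + 58} = \left(48 - 295\right) + 2 \cdot 19 \cdot \frac{1}{21} = -247 + 2 \cdot 19 \cdot \frac{1}{21} = -247 + \frac{38}{21} = - \frac{5149}{21}$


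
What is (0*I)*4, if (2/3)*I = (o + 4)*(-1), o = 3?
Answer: 0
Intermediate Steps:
I = -21/2 (I = 3*((3 + 4)*(-1))/2 = 3*(7*(-1))/2 = (3/2)*(-7) = -21/2 ≈ -10.500)
(0*I)*4 = (0*(-21/2))*4 = 0*4 = 0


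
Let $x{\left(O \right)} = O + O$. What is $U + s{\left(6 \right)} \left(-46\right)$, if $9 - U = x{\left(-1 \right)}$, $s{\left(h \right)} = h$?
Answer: $-265$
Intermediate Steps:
$x{\left(O \right)} = 2 O$
$U = 11$ ($U = 9 - 2 \left(-1\right) = 9 - -2 = 9 + 2 = 11$)
$U + s{\left(6 \right)} \left(-46\right) = 11 + 6 \left(-46\right) = 11 - 276 = -265$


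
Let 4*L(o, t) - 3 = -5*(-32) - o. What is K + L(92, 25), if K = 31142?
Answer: 124639/4 ≈ 31160.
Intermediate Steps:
L(o, t) = 163/4 - o/4 (L(o, t) = ¾ + (-5*(-32) - o)/4 = ¾ + (160 - o)/4 = ¾ + (40 - o/4) = 163/4 - o/4)
K + L(92, 25) = 31142 + (163/4 - ¼*92) = 31142 + (163/4 - 23) = 31142 + 71/4 = 124639/4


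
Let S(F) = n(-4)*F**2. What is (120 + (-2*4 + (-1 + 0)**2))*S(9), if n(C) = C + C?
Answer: -73224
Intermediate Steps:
n(C) = 2*C
S(F) = -8*F**2 (S(F) = (2*(-4))*F**2 = -8*F**2)
(120 + (-2*4 + (-1 + 0)**2))*S(9) = (120 + (-2*4 + (-1 + 0)**2))*(-8*9**2) = (120 + (-8 + (-1)**2))*(-8*81) = (120 + (-8 + 1))*(-648) = (120 - 7)*(-648) = 113*(-648) = -73224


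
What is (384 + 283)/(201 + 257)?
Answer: 667/458 ≈ 1.4563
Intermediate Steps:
(384 + 283)/(201 + 257) = 667/458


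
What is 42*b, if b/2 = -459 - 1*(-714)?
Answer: 21420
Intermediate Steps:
b = 510 (b = 2*(-459 - 1*(-714)) = 2*(-459 + 714) = 2*255 = 510)
42*b = 42*510 = 21420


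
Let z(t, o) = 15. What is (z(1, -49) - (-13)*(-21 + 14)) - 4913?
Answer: -4989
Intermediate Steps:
(z(1, -49) - (-13)*(-21 + 14)) - 4913 = (15 - (-13)*(-21 + 14)) - 4913 = (15 - (-13)*(-7)) - 4913 = (15 - 1*91) - 4913 = (15 - 91) - 4913 = -76 - 4913 = -4989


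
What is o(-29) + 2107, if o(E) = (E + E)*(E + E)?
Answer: 5471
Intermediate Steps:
o(E) = 4*E² (o(E) = (2*E)*(2*E) = 4*E²)
o(-29) + 2107 = 4*(-29)² + 2107 = 4*841 + 2107 = 3364 + 2107 = 5471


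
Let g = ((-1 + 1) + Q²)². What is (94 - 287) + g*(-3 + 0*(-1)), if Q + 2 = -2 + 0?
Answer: -961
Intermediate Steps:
Q = -4 (Q = -2 + (-2 + 0) = -2 - 2 = -4)
g = 256 (g = ((-1 + 1) + (-4)²)² = (0 + 16)² = 16² = 256)
(94 - 287) + g*(-3 + 0*(-1)) = (94 - 287) + 256*(-3 + 0*(-1)) = -193 + 256*(-3 + 0) = -193 + 256*(-3) = -193 - 768 = -961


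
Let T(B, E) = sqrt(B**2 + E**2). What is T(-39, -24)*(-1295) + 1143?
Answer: 1143 - 3885*sqrt(233) ≈ -58159.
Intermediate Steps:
T(-39, -24)*(-1295) + 1143 = sqrt((-39)**2 + (-24)**2)*(-1295) + 1143 = sqrt(1521 + 576)*(-1295) + 1143 = sqrt(2097)*(-1295) + 1143 = (3*sqrt(233))*(-1295) + 1143 = -3885*sqrt(233) + 1143 = 1143 - 3885*sqrt(233)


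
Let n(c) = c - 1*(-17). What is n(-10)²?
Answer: 49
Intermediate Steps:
n(c) = 17 + c (n(c) = c + 17 = 17 + c)
n(-10)² = (17 - 10)² = 7² = 49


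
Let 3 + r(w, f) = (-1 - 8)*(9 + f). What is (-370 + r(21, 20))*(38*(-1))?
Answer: 24092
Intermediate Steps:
r(w, f) = -84 - 9*f (r(w, f) = -3 + (-1 - 8)*(9 + f) = -3 - 9*(9 + f) = -3 + (-81 - 9*f) = -84 - 9*f)
(-370 + r(21, 20))*(38*(-1)) = (-370 + (-84 - 9*20))*(38*(-1)) = (-370 + (-84 - 180))*(-38) = (-370 - 264)*(-38) = -634*(-38) = 24092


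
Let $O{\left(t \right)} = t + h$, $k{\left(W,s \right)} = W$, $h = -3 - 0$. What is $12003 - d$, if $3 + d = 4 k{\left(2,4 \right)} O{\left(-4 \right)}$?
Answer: $12062$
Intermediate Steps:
$h = -3$ ($h = -3 + 0 = -3$)
$O{\left(t \right)} = -3 + t$ ($O{\left(t \right)} = t - 3 = -3 + t$)
$d = -59$ ($d = -3 + 4 \cdot 2 \left(-3 - 4\right) = -3 + 8 \left(-7\right) = -3 - 56 = -59$)
$12003 - d = 12003 - -59 = 12003 + 59 = 12062$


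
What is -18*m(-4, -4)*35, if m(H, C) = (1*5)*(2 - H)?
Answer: -18900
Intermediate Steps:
m(H, C) = 10 - 5*H (m(H, C) = 5*(2 - H) = 10 - 5*H)
-18*m(-4, -4)*35 = -18*(10 - 5*(-4))*35 = -18*(10 + 20)*35 = -18*30*35 = -540*35 = -18900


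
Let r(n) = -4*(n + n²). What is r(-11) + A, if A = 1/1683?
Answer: -740519/1683 ≈ -440.00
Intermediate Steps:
r(n) = -4*n - 4*n²
A = 1/1683 ≈ 0.00059418
r(-11) + A = -4*(-11)*(1 - 11) + 1/1683 = -4*(-11)*(-10) + 1/1683 = -440 + 1/1683 = -740519/1683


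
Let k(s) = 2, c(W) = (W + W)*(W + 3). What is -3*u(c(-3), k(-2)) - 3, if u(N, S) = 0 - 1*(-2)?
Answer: -9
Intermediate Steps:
c(W) = 2*W*(3 + W) (c(W) = (2*W)*(3 + W) = 2*W*(3 + W))
u(N, S) = 2 (u(N, S) = 0 + 2 = 2)
-3*u(c(-3), k(-2)) - 3 = -3*2 - 3 = -6 - 3 = -9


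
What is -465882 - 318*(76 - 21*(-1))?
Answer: -496728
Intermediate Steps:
-465882 - 318*(76 - 21*(-1)) = -465882 - 318*(76 + 21) = -465882 - 318*97 = -465882 - 1*30846 = -465882 - 30846 = -496728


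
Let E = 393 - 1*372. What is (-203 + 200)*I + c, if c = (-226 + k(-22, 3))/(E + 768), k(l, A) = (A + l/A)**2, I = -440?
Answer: 9371455/7101 ≈ 1319.7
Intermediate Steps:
E = 21 (E = 393 - 372 = 21)
c = -1865/7101 (c = (-226 + (-22 + 3**2)**2/3**2)/(21 + 768) = (-226 + (-22 + 9)**2/9)/789 = (-226 + (1/9)*(-13)**2)*(1/789) = (-226 + (1/9)*169)*(1/789) = (-226 + 169/9)*(1/789) = -1865/9*1/789 = -1865/7101 ≈ -0.26264)
(-203 + 200)*I + c = (-203 + 200)*(-440) - 1865/7101 = -3*(-440) - 1865/7101 = 1320 - 1865/7101 = 9371455/7101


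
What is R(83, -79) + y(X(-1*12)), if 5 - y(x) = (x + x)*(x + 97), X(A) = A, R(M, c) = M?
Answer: 2128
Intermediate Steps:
y(x) = 5 - 2*x*(97 + x) (y(x) = 5 - (x + x)*(x + 97) = 5 - 2*x*(97 + x))
R(83, -79) + y(X(-1*12)) = 83 + (5 - (-194)*12 - 2*(-1*12)²) = 83 + (5 - 194*(-12) - 2*(-12)²) = 83 + (5 + 2328 - 2*144) = 83 + (5 + 2328 - 288) = 83 + 2045 = 2128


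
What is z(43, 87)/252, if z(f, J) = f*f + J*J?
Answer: 4709/126 ≈ 37.373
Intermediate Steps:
z(f, J) = J**2 + f**2 (z(f, J) = f**2 + J**2 = J**2 + f**2)
z(43, 87)/252 = (87**2 + 43**2)/252 = (7569 + 1849)*(1/252) = 9418*(1/252) = 4709/126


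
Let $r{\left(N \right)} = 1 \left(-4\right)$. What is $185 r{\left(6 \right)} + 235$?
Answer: $-505$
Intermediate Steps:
$r{\left(N \right)} = -4$
$185 r{\left(6 \right)} + 235 = 185 \left(-4\right) + 235 = -740 + 235 = -505$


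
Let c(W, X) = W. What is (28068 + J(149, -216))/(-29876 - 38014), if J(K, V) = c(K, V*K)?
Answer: -28217/67890 ≈ -0.41563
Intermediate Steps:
J(K, V) = K
(28068 + J(149, -216))/(-29876 - 38014) = (28068 + 149)/(-29876 - 38014) = 28217/(-67890) = 28217*(-1/67890) = -28217/67890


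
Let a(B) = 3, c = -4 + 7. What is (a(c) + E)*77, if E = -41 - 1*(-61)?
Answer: 1771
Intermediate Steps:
E = 20 (E = -41 + 61 = 20)
c = 3
(a(c) + E)*77 = (3 + 20)*77 = 23*77 = 1771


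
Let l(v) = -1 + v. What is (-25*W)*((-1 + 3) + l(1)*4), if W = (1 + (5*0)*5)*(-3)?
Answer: 150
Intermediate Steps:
W = -3 (W = (1 + 0*5)*(-3) = (1 + 0)*(-3) = 1*(-3) = -3)
(-25*W)*((-1 + 3) + l(1)*4) = (-25*(-3))*((-1 + 3) + (-1 + 1)*4) = 75*(2 + 0*4) = 75*(2 + 0) = 75*2 = 150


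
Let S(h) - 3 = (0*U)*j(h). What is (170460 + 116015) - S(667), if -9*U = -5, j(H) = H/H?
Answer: 286472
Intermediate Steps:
j(H) = 1
U = 5/9 (U = -⅑*(-5) = 5/9 ≈ 0.55556)
S(h) = 3 (S(h) = 3 + (0*(5/9))*1 = 3 + 0*1 = 3 + 0 = 3)
(170460 + 116015) - S(667) = (170460 + 116015) - 1*3 = 286475 - 3 = 286472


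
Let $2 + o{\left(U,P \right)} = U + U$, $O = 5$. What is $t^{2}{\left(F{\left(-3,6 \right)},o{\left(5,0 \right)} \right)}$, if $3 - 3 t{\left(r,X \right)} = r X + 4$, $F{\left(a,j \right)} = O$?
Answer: $\frac{1681}{9} \approx 186.78$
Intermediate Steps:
$o{\left(U,P \right)} = -2 + 2 U$ ($o{\left(U,P \right)} = -2 + \left(U + U\right) = -2 + 2 U$)
$F{\left(a,j \right)} = 5$
$t{\left(r,X \right)} = - \frac{1}{3} - \frac{X r}{3}$ ($t{\left(r,X \right)} = 1 - \frac{r X + 4}{3} = 1 - \frac{X r + 4}{3} = 1 - \frac{4 + X r}{3} = 1 - \left(\frac{4}{3} + \frac{X r}{3}\right) = - \frac{1}{3} - \frac{X r}{3}$)
$t^{2}{\left(F{\left(-3,6 \right)},o{\left(5,0 \right)} \right)} = \left(- \frac{1}{3} - \frac{1}{3} \left(-2 + 2 \cdot 5\right) 5\right)^{2} = \left(- \frac{1}{3} - \frac{1}{3} \left(-2 + 10\right) 5\right)^{2} = \left(- \frac{1}{3} - \frac{8}{3} \cdot 5\right)^{2} = \left(- \frac{1}{3} - \frac{40}{3}\right)^{2} = \left(- \frac{41}{3}\right)^{2} = \frac{1681}{9}$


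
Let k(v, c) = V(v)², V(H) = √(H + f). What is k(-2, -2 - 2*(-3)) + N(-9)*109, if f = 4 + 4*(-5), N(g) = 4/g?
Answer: -598/9 ≈ -66.444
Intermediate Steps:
f = -16 (f = 4 - 20 = -16)
V(H) = √(-16 + H) (V(H) = √(H - 16) = √(-16 + H))
k(v, c) = -16 + v (k(v, c) = (√(-16 + v))² = -16 + v)
k(-2, -2 - 2*(-3)) + N(-9)*109 = (-16 - 2) + (4/(-9))*109 = -18 + (4*(-⅑))*109 = -18 - 4/9*109 = -18 - 436/9 = -598/9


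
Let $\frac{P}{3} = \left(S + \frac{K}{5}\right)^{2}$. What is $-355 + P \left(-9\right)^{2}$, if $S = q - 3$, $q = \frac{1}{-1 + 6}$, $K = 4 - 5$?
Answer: $1832$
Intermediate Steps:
$K = -1$ ($K = 4 - 5 = -1$)
$q = \frac{1}{5} \approx 0.2$
$S = - \frac{14}{5}$ ($S = \frac{1}{5} - 3 = - \frac{14}{5} \approx -2.8$)
$P = 27$ ($P = 3 \left(- \frac{14}{5} - \frac{1}{5}\right)^{2} = 3 \left(-3\right)^{2} = 3 \cdot 9 = 27$)
$-355 + P \left(-9\right)^{2} = -355 + 27 \left(-9\right)^{2} = -355 + 27 \cdot 81 = -355 + 2187 = 1832$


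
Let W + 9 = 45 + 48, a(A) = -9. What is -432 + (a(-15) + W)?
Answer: -357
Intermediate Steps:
W = 84 (W = -9 + (45 + 48) = -9 + 93 = 84)
-432 + (a(-15) + W) = -432 + (-9 + 84) = -432 + 75 = -357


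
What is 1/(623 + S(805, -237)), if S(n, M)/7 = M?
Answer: -1/1036 ≈ -0.00096525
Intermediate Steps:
S(n, M) = 7*M
1/(623 + S(805, -237)) = 1/(623 + 7*(-237)) = 1/(623 - 1659) = 1/(-1036) = -1/1036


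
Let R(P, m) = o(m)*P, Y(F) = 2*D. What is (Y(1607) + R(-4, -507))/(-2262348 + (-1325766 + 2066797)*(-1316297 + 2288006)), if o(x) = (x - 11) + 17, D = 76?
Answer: 2156/720064229631 ≈ 2.9942e-9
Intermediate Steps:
o(x) = 6 + x (o(x) = (-11 + x) + 17 = 6 + x)
Y(F) = 152 (Y(F) = 2*76 = 152)
R(P, m) = P*(6 + m) (R(P, m) = (6 + m)*P = P*(6 + m))
(Y(1607) + R(-4, -507))/(-2262348 + (-1325766 + 2066797)*(-1316297 + 2288006)) = (152 - 4*(6 - 507))/(-2262348 + (-1325766 + 2066797)*(-1316297 + 2288006)) = (152 - 4*(-501))/(-2262348 + 741031*971709) = (152 + 2004)/(-2262348 + 720066491979) = 2156/720064229631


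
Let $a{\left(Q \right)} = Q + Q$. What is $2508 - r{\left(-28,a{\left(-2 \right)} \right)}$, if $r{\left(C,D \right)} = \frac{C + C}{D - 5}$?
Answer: $\frac{22516}{9} \approx 2501.8$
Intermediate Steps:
$a{\left(Q \right)} = 2 Q$
$r{\left(C,D \right)} = \frac{2 C}{-5 + D}$
$2508 - r{\left(-28,a{\left(-2 \right)} \right)} = 2508 - 2 \left(-28\right) \frac{1}{-5 + 2 \left(-2\right)} = 2508 - 2 \left(-28\right) \frac{1}{-5 - 4} = 2508 - 2 \left(-28\right) \frac{1}{-9} = 2508 - 2 \left(-28\right) \left(- \frac{1}{9}\right) = 2508 - \frac{56}{9} = \frac{22516}{9}$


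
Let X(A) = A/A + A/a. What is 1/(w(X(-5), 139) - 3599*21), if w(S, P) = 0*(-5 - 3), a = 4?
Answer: -1/75579 ≈ -1.3231e-5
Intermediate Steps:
X(A) = 1 + A/4 (X(A) = A/A + A/4 = 1 + A*(1/4) = 1 + A/4)
w(S, P) = 0 (w(S, P) = 0*(-8) = 0)
1/(w(X(-5), 139) - 3599*21) = 1/(0 - 3599*21) = 1/(0 - 75579) = 1/(-75579) = -1/75579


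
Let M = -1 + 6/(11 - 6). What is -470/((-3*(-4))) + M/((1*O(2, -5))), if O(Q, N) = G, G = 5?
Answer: -5869/150 ≈ -39.127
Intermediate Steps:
O(Q, N) = 5
M = 1/5 (M = -1 + 6/5 = 1/5 ≈ 0.20000)
-470/((-3*(-4))) + M/((1*O(2, -5))) = -470/((-3*(-4))) + 1/(5*((1*5))) = -470/12 + (1/5)/5 = -470*1/12 + (1/5)*(1/5) = -235/6 + 1/25 = -5869/150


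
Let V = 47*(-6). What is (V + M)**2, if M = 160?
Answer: 14884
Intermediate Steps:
V = -282
(V + M)**2 = (-282 + 160)**2 = (-122)**2 = 14884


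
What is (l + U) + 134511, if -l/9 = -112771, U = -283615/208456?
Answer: 239609465585/208456 ≈ 1.1494e+6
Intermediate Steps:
U = -283615/208456 (U = -283615*1/208456 = -283615/208456 ≈ -1.3605)
l = 1014939 (l = -9*(-112771) = 1014939)
(l + U) + 134511 = (1014939 - 283615/208456) + 134511 = 211569840569/208456 + 134511 = 239609465585/208456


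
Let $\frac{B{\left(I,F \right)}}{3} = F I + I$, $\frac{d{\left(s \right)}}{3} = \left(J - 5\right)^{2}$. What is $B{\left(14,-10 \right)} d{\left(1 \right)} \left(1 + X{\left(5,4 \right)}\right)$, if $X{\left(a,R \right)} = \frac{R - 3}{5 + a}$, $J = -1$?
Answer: $- \frac{224532}{5} \approx -44906.0$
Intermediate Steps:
$d{\left(s \right)} = 108$ ($d{\left(s \right)} = 3 \left(-1 - 5\right)^{2} = 3 \left(-6\right)^{2} = 3 \cdot 36 = 108$)
$X{\left(a,R \right)} = \frac{-3 + R}{5 + a}$
$B{\left(I,F \right)} = 3 I + 3 F I$ ($B{\left(I,F \right)} = 3 \left(F I + I\right) = 3 \left(I + F I\right) = 3 I + 3 F I$)
$B{\left(14,-10 \right)} d{\left(1 \right)} \left(1 + X{\left(5,4 \right)}\right) = 3 \cdot 14 \left(1 - 10\right) 108 \left(1 + \frac{-3 + 4}{5 + 5}\right) = 3 \cdot 14 \left(-9\right) 108 \left(1 + \frac{1}{10} \cdot 1\right) = - 378 \cdot 108 \left(1 + \frac{1}{10} \cdot 1\right) = - 378 \cdot 108 \left(1 + \frac{1}{10}\right) = - 378 \cdot 108 \cdot \frac{11}{10} = \left(-378\right) \frac{594}{5} = - \frac{224532}{5}$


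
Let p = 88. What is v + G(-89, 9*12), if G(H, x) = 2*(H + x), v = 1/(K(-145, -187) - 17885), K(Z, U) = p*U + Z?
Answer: 1310467/34486 ≈ 38.000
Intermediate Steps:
K(Z, U) = Z + 88*U (K(Z, U) = 88*U + Z = Z + 88*U)
v = -1/34486 (v = 1/((-145 + 88*(-187)) - 17885) = 1/((-145 - 16456) - 17885) = 1/(-16601 - 17885) = 1/(-34486) = -1/34486 ≈ -2.8997e-5)
G(H, x) = 2*H + 2*x
v + G(-89, 9*12) = -1/34486 + (2*(-89) + 2*(9*12)) = -1/34486 + (-178 + 2*108) = -1/34486 + (-178 + 216) = -1/34486 + 38 = 1310467/34486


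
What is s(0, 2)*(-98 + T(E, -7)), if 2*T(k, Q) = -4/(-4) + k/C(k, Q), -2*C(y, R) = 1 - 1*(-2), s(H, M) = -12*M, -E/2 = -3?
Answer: 2388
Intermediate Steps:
E = 6 (E = -2*(-3) = 6)
C(y, R) = -3/2 (C(y, R) = -(1 - 1*(-2))/2 = -(1 + 2)/2 = -1/2*3 = -3/2)
T(k, Q) = 1/2 - k/3 (T(k, Q) = (-4/(-4) + k/(-3/2))/2 = (-4*(-1/4) + k*(-2/3))/2 = (1 - 2*k/3)/2 = 1/2 - k/3)
s(0, 2)*(-98 + T(E, -7)) = (-12*2)*(-98 + (1/2 - 1/3*6)) = -24*(-98 + (1/2 - 2)) = -24*(-98 - 3/2) = -24*(-199/2) = 2388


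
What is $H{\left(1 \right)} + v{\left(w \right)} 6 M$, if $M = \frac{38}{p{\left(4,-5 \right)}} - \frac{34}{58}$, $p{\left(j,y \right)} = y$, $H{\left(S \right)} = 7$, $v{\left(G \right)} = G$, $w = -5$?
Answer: $\frac{7325}{29} \approx 252.59$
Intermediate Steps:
$M = - \frac{1187}{145}$ ($M = \frac{38}{-5} - \frac{34}{58} = 38 \left(- \frac{1}{5}\right) - \frac{17}{29} = - \frac{38}{5} - \frac{17}{29} = - \frac{1187}{145} \approx -8.1862$)
$H{\left(1 \right)} + v{\left(w \right)} 6 M = 7 + \left(-5\right) 6 \left(- \frac{1187}{145}\right) = 7 - - \frac{7122}{29} = 7 + \frac{7122}{29} = \frac{7325}{29}$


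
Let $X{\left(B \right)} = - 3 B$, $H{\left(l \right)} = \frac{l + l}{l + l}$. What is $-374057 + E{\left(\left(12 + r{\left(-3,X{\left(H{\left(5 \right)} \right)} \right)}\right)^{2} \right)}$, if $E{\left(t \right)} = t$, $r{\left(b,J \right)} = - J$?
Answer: $-373832$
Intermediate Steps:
$H{\left(l \right)} = 1$ ($H{\left(l \right)} = \frac{2 l}{2 l} = 2 l \frac{1}{2 l} = 1$)
$-374057 + E{\left(\left(12 + r{\left(-3,X{\left(H{\left(5 \right)} \right)} \right)}\right)^{2} \right)} = -374057 + \left(12 - \left(-3\right) 1\right)^{2} = -374057 + \left(12 - -3\right)^{2} = -374057 + \left(12 + 3\right)^{2} = -374057 + 15^{2} = -374057 + 225 = -373832$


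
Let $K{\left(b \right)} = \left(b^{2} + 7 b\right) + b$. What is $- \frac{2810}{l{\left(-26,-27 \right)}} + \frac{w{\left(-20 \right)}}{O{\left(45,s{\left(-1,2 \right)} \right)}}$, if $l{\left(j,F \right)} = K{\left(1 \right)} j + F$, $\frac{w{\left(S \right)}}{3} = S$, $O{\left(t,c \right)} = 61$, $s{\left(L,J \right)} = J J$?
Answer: $\frac{155750}{15921} \approx 9.7827$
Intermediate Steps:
$s{\left(L,J \right)} = J^{2}$
$w{\left(S \right)} = 3 S$
$K{\left(b \right)} = b^{2} + 8 b$
$l{\left(j,F \right)} = F + 9 j$ ($l{\left(j,F \right)} = 1 \left(8 + 1\right) j + F = 1 \cdot 9 j + F = 9 j + F = F + 9 j$)
$- \frac{2810}{l{\left(-26,-27 \right)}} + \frac{w{\left(-20 \right)}}{O{\left(45,s{\left(-1,2 \right)} \right)}} = - \frac{2810}{-27 + 9 \left(-26\right)} + \frac{3 \left(-20\right)}{61} = - \frac{2810}{-27 - 234} - \frac{60}{61} = - \frac{2810}{-261} - \frac{60}{61} = \left(-2810\right) \left(- \frac{1}{261}\right) - \frac{60}{61} = \frac{2810}{261} - \frac{60}{61} = \frac{155750}{15921}$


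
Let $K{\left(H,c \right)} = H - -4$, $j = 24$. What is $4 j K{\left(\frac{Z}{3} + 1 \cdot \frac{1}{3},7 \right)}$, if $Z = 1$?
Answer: $448$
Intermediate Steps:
$K{\left(H,c \right)} = 4 + H$ ($K{\left(H,c \right)} = H + 4 = 4 + H$)
$4 j K{\left(\frac{Z}{3} + 1 \cdot \frac{1}{3},7 \right)} = 4 \cdot 24 \left(4 + \left(1 \cdot \frac{1}{3} + 1 \cdot \frac{1}{3}\right)\right) = 96 \left(4 + \left(1 \cdot \frac{1}{3} + 1 \cdot \frac{1}{3}\right)\right) = 96 \left(4 + \left(\frac{1}{3} + \frac{1}{3}\right)\right) = 96 \left(4 + \frac{2}{3}\right) = 96 \cdot \frac{14}{3} = 448$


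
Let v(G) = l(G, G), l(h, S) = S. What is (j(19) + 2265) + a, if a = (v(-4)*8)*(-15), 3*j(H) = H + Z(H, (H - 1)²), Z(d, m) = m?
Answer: 8578/3 ≈ 2859.3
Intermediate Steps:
v(G) = G
j(H) = H/3 + (-1 + H)²/3 (j(H) = (H + (H - 1)²)/3 = (H + (-1 + H)²)/3 = H/3 + (-1 + H)²/3)
a = 480 (a = -4*8*(-15) = -32*(-15) = 480)
(j(19) + 2265) + a = (((⅓)*19 + (-1 + 19)²/3) + 2265) + 480 = ((19/3 + (⅓)*18²) + 2265) + 480 = ((19/3 + (⅓)*324) + 2265) + 480 = ((19/3 + 108) + 2265) + 480 = (343/3 + 2265) + 480 = 7138/3 + 480 = 8578/3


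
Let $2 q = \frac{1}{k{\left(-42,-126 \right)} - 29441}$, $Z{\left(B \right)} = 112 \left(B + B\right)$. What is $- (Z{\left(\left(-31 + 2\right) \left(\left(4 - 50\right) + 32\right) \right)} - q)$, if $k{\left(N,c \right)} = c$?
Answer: $- \frac{5377882497}{59134} \approx -90944.0$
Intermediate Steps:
$Z{\left(B \right)} = 224 B$ ($Z{\left(B \right)} = 112 \cdot 2 B = 224 B$)
$q = - \frac{1}{59134}$ ($q = \frac{1}{2 \left(-126 - 29441\right)} = \frac{1}{2 \left(-29567\right)} = \frac{1}{2} \left(- \frac{1}{29567}\right) = - \frac{1}{59134} \approx -1.6911 \cdot 10^{-5}$)
$- (Z{\left(\left(-31 + 2\right) \left(\left(4 - 50\right) + 32\right) \right)} - q) = - (224 \left(-31 + 2\right) \left(\left(4 - 50\right) + 32\right) - - \frac{1}{59134}) = - (224 \left(- 29 \left(-46 + 32\right)\right) + \frac{1}{59134}) = - (224 \left(\left(-29\right) \left(-14\right)\right) + \frac{1}{59134}) = - (224 \cdot 406 + \frac{1}{59134}) = - (90944 + \frac{1}{59134}) = \left(-1\right) \frac{5377882497}{59134} = - \frac{5377882497}{59134}$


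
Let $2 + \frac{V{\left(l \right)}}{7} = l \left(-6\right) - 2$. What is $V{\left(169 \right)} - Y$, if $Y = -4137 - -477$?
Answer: $-3466$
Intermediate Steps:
$V{\left(l \right)} = -28 - 42 l$ ($V{\left(l \right)} = -14 + 7 \left(l \left(-6\right) - 2\right) = -14 + 7 \left(- 6 l - 2\right) = -14 + 7 \left(-2 - 6 l\right) = -14 - \left(14 + 42 l\right) = -28 - 42 l$)
$Y = -3660$ ($Y = -4137 + 477 = -3660$)
$V{\left(169 \right)} - Y = \left(-28 - 7098\right) - -3660 = \left(-28 - 7098\right) + 3660 = -7126 + 3660 = -3466$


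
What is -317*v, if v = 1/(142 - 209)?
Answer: 317/67 ≈ 4.7313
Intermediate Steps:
v = -1/67 (v = 1/(-67) = -1/67 ≈ -0.014925)
-317*v = -317*(-1/67) = 317/67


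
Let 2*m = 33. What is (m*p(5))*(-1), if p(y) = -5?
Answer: 165/2 ≈ 82.500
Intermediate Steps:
m = 33/2 (m = (½)*33 = 33/2 ≈ 16.500)
(m*p(5))*(-1) = ((33/2)*(-5))*(-1) = -165/2*(-1) = 165/2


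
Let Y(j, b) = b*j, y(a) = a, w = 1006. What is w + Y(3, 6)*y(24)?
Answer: 1438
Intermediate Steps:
w + Y(3, 6)*y(24) = 1006 + (6*3)*24 = 1006 + 18*24 = 1006 + 432 = 1438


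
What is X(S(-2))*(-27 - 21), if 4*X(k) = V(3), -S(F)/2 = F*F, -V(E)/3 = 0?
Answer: 0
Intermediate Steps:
V(E) = 0 (V(E) = -3*0 = 0)
S(F) = -2*F² (S(F) = -2*F*F = -2*F²)
X(k) = 0 (X(k) = (¼)*0 = 0)
X(S(-2))*(-27 - 21) = 0*(-27 - 21) = 0*(-48) = 0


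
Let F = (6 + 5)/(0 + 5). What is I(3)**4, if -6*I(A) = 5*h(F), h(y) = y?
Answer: 14641/1296 ≈ 11.297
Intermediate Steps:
F = 11/5 ≈ 2.2000
I(A) = -11/6 (I(A) = -5*11/(6*5) = -1/6*11 = -11/6)
I(3)**4 = (-11/6)**4 = 14641/1296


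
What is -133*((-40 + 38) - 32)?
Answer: 4522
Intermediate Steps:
-133*((-40 + 38) - 32) = -133*(-2 - 32) = -133*(-34) = 4522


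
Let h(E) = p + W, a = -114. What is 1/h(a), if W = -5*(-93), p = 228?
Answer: 1/693 ≈ 0.0014430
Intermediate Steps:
W = 465
h(E) = 693 (h(E) = 228 + 465 = 693)
1/h(a) = 1/693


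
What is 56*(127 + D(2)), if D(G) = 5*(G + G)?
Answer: 8232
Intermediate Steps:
D(G) = 10*G (D(G) = 5*(2*G) = 10*G)
56*(127 + D(2)) = 56*(127 + 10*2) = 56*(127 + 20) = 56*147 = 8232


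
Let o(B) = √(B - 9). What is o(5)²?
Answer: -4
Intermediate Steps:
o(B) = √(-9 + B)
o(5)² = (√(-9 + 5))² = (√(-4))² = (2*I)² = -4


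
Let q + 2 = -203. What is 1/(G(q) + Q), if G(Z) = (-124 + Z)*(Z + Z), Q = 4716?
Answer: 1/139606 ≈ 7.1630e-6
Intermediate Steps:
q = -205 (q = -2 - 203 = -205)
G(Z) = 2*Z*(-124 + Z) (G(Z) = (-124 + Z)*(2*Z) = 2*Z*(-124 + Z))
1/(G(q) + Q) = 1/(2*(-205)*(-124 - 205) + 4716) = 1/(2*(-205)*(-329) + 4716) = 1/(134890 + 4716) = 1/139606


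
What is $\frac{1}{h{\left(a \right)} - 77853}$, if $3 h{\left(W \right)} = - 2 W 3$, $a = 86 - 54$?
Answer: $- \frac{1}{77917} \approx -1.2834 \cdot 10^{-5}$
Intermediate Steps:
$a = 32$
$h{\left(W \right)} = - 2 W$ ($h{\left(W \right)} = \frac{- 2 W 3}{3} = \frac{\left(-6\right) W}{3} = - 2 W$)
$\frac{1}{h{\left(a \right)} - 77853} = \frac{1}{\left(-2\right) 32 - 77853} = \frac{1}{-64 - 77853} = \frac{1}{-77917} = - \frac{1}{77917}$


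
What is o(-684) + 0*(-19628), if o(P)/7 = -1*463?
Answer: -3241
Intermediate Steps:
o(P) = -3241 (o(P) = 7*(-1*463) = 7*(-463) = -3241)
o(-684) + 0*(-19628) = -3241 + 0*(-19628) = -3241 + 0 = -3241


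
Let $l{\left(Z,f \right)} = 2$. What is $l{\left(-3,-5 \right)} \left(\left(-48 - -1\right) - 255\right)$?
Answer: $-604$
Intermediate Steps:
$l{\left(-3,-5 \right)} \left(\left(-48 - -1\right) - 255\right) = 2 \left(\left(-48 - -1\right) - 255\right) = 2 \left(\left(-48 + 1\right) - 255\right) = 2 \left(-47 - 255\right) = 2 \left(-302\right) = -604$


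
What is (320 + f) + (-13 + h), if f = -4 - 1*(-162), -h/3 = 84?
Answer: 213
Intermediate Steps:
h = -252 (h = -3*84 = -252)
f = 158 (f = -4 + 162 = 158)
(320 + f) + (-13 + h) = (320 + 158) + (-13 - 252) = 478 - 265 = 213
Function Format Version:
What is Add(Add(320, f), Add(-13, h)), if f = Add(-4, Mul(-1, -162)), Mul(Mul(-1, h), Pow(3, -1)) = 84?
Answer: 213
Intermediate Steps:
h = -252 (h = Mul(-3, 84) = -252)
f = 158 (f = Add(-4, 162) = 158)
Add(Add(320, f), Add(-13, h)) = Add(Add(320, 158), Add(-13, -252)) = Add(478, -265) = 213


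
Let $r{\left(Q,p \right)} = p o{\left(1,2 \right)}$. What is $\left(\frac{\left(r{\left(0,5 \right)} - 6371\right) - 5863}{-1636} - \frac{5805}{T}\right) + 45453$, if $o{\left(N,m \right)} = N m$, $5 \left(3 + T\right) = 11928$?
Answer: $\frac{73830168268}{1624139} \approx 45458.0$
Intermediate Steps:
$T = \frac{11913}{5}$ ($T = -3 + \frac{1}{5} \cdot 11928 = -3 + \frac{11928}{5} = \frac{11913}{5} \approx 2382.6$)
$r{\left(Q,p \right)} = 2 p$ ($r{\left(Q,p \right)} = p 1 \cdot 2 = p 2 = 2 p$)
$\left(\frac{\left(r{\left(0,5 \right)} - 6371\right) - 5863}{-1636} - \frac{5805}{T}\right) + 45453 = \left(\frac{\left(2 \cdot 5 - 6371\right) - 5863}{-1636} - \frac{5805}{\frac{11913}{5}}\right) + 45453 = \left(\left(\left(10 - 6371\right) - 5863\right) \left(- \frac{1}{1636}\right) - \frac{9675}{3971}\right) + 45453 = \left(\left(-6361 - 5863\right) \left(- \frac{1}{1636}\right) - \frac{9675}{3971}\right) + 45453 = \left(\left(-12224\right) \left(- \frac{1}{1636}\right) - \frac{9675}{3971}\right) + 45453 = \left(\frac{3056}{409} - \frac{9675}{3971}\right) + 45453 = \frac{8178301}{1624139} + 45453 = \frac{73830168268}{1624139}$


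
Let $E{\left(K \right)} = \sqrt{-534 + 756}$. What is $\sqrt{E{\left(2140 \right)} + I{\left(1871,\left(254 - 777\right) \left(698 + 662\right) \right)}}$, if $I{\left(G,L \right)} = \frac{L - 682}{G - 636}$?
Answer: $\frac{\sqrt{-879273070 + 1525225 \sqrt{222}}}{1235} \approx 23.698 i$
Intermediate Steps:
$I{\left(G,L \right)} = \frac{-682 + L}{-636 + G}$
$E{\left(K \right)} = \sqrt{222}$
$\sqrt{E{\left(2140 \right)} + I{\left(1871,\left(254 - 777\right) \left(698 + 662\right) \right)}} = \sqrt{\sqrt{222} + \frac{-682 + \left(254 - 777\right) \left(698 + 662\right)}{-636 + 1871}} = \sqrt{\sqrt{222} + \frac{-682 - 711280}{1235}} = \sqrt{\sqrt{222} + \frac{1}{1235} \left(-711962\right)} = \sqrt{\sqrt{222} - \frac{711962}{1235}} = \sqrt{- \frac{711962}{1235} + \sqrt{222}}$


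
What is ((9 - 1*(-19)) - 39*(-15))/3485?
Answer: 613/3485 ≈ 0.17590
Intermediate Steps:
((9 - 1*(-19)) - 39*(-15))/3485 = ((9 + 19) + 585)*(1/3485) = (28 + 585)*(1/3485) = 613*(1/3485) = 613/3485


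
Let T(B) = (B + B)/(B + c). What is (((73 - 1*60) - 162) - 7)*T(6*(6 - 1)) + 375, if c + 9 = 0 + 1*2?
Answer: -735/23 ≈ -31.957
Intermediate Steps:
c = -7 (c = -9 + (0 + 1*2) = -9 + (0 + 2) = -9 + 2 = -7)
T(B) = 2*B/(-7 + B) (T(B) = (B + B)/(B - 7) = (2*B)/(-7 + B) = 2*B/(-7 + B))
(((73 - 1*60) - 162) - 7)*T(6*(6 - 1)) + 375 = (((73 - 1*60) - 162) - 7)*(2*(6*(6 - 1))/(-7 + 6*(6 - 1))) + 375 = (((73 - 60) - 162) - 7)*(2*(6*5)/(-7 + 6*5)) + 375 = ((13 - 162) - 7)*(2*30/(-7 + 30)) + 375 = (-149 - 7)*(2*30/23) + 375 = -312*30/23 + 375 = -156*60/23 + 375 = -9360/23 + 375 = -735/23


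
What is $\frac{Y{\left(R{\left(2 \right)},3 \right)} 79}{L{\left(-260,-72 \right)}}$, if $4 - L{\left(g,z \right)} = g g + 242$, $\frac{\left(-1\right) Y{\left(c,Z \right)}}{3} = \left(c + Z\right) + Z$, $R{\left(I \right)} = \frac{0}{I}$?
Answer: $\frac{711}{33919} \approx 0.020962$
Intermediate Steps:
$R{\left(I \right)} = 0$
$Y{\left(c,Z \right)} = - 6 Z - 3 c$ ($Y{\left(c,Z \right)} = - 3 \left(\left(c + Z\right) + Z\right) = - 3 \left(\left(Z + c\right) + Z\right) = - 3 \left(c + 2 Z\right) = - 6 Z - 3 c$)
$L{\left(g,z \right)} = -238 - g^{2}$ ($L{\left(g,z \right)} = 4 - \left(g g + 242\right) = 4 - \left(g^{2} + 242\right) = 4 - \left(242 + g^{2}\right) = -238 - g^{2}$)
$\frac{Y{\left(R{\left(2 \right)},3 \right)} 79}{L{\left(-260,-72 \right)}} = \frac{\left(\left(-6\right) 3 - 0\right) 79}{-238 - \left(-260\right)^{2}} = \frac{\left(-18 + 0\right) 79}{-238 - 67600} = \frac{\left(-18\right) 79}{-238 - 67600} = - \frac{1422}{-67838} = \left(-1422\right) \left(- \frac{1}{67838}\right) = \frac{711}{33919}$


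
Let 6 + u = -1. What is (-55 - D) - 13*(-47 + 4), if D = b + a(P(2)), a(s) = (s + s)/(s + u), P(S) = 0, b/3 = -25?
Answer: 579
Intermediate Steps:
u = -7 (u = -6 - 1 = -7)
b = -75 (b = 3*(-25) = -75)
a(s) = 2*s/(-7 + s) (a(s) = (s + s)/(s - 7) = (2*s)/(-7 + s) = 2*s/(-7 + s))
D = -75 (D = -75 + 2*0/(-7 + 0) = -75 + 2*0/(-7) = -75 + 2*0*(-⅐) = -75 + 0 = -75)
(-55 - D) - 13*(-47 + 4) = (-55 - 1*(-75)) - 13*(-47 + 4) = (-55 + 75) - 13*(-43) = 20 + 559 = 579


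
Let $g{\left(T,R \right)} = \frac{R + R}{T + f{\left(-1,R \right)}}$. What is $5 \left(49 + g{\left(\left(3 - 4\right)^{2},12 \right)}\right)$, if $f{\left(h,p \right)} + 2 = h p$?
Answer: $\frac{3065}{13} \approx 235.77$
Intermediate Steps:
$f{\left(h,p \right)} = -2 + h p$
$g{\left(T,R \right)} = \frac{2 R}{-2 + T - R}$ ($g{\left(T,R \right)} = \frac{R + R}{T - \left(2 + R\right)} = \frac{2 R}{-2 + T - R}$)
$5 \left(49 + g{\left(\left(3 - 4\right)^{2},12 \right)}\right) = 5 \left(49 - \frac{24}{2 + 12 - \left(3 - 4\right)^{2}}\right) = 5 \left(49 - \frac{24}{2 + 12 - \left(-1\right)^{2}}\right) = 5 \left(49 - \frac{24}{2 + 12 - 1}\right) = 5 \left(49 - \frac{24}{13}\right) = 5 \cdot \frac{613}{13} = \frac{3065}{13}$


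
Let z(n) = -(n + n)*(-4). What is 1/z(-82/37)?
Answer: -37/656 ≈ -0.056402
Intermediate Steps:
z(n) = 8*n (z(n) = -2*n*(-4) = -(-8)*n = 8*n)
1/z(-82/37) = 1/(8*(-82/37)) = 1/(-656/37) = -37/656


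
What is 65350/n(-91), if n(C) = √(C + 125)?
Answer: 32675*√34/17 ≈ 11207.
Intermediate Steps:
n(C) = √(125 + C)
65350/n(-91) = 65350/(√(125 - 91)) = 65350/(√34) = 65350*(√34/34) = 32675*√34/17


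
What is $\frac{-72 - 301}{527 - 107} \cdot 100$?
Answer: $- \frac{1865}{21} \approx -88.81$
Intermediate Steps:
$\frac{-72 - 301}{527 - 107} \cdot 100 = - \frac{373}{420} \cdot 100 = \left(-373\right) \frac{1}{420} \cdot 100 = \left(- \frac{373}{420}\right) 100 = - \frac{1865}{21}$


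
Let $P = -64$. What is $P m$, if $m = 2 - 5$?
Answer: $192$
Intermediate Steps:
$m = -3$ ($m = 2 - 5 = -3$)
$P m = \left(-64\right) \left(-3\right) = 192$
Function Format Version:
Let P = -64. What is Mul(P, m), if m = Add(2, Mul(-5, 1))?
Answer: 192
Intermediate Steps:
m = -3 (m = Add(2, -5) = -3)
Mul(P, m) = Mul(-64, -3) = 192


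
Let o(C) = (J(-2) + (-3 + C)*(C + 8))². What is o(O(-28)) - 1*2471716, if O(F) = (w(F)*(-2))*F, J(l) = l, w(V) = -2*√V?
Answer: 123370930048 + 786817920*I*√7 ≈ 1.2337e+11 + 2.0817e+9*I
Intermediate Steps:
O(F) = 4*F^(3/2) (O(F) = (-2*√F*(-2))*F = (4*√F)*F = 4*F^(3/2))
o(C) = (-2 + (-3 + C)*(8 + C))² (o(C) = (-2 + (-3 + C)*(C + 8))² = (-2 + (-3 + C)*(8 + C))²)
o(O(-28)) - 1*2471716 = (-26 + (4*(-28)^(3/2))² + 5*(4*(-28)^(3/2)))² - 1*2471716 = (-26 + (4*(-56*I*√7))² + 5*(4*(-56*I*√7)))² - 2471716 = (-26 + (-224*I*√7)² + 5*(-224*I*√7))² - 2471716 = (-26 - 351232 - 1120*I*√7)² - 2471716 = (-351258 - 1120*I*√7)² - 2471716 = -2471716 + (-351258 - 1120*I*√7)²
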